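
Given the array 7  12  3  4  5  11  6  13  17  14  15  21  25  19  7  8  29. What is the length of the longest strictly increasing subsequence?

10

Track the smallest tail for each achievable length (strict):
7 → extends → [7]
12 → extends → [7, 12]
3 → replaces 7 → [3, 12]
4 → replaces 12 → [3, 4]
5 → extends → [3, 4, 5]
11 → extends → [3, 4, 5, 11]
6 → replaces 11 → [3, 4, 5, 6]
13 → extends → [3, 4, 5, 6, 13]
17 → extends → [3, 4, 5, 6, 13, 17]
14 → replaces 17 → [3, 4, 5, 6, 13, 14]
15 → extends → [3, 4, 5, 6, 13, 14, 15]
21 → extends → [3, 4, 5, 6, 13, 14, 15, 21]
25 → extends → [3, 4, 5, 6, 13, 14, 15, 21, 25]
19 → replaces 21 → [3, 4, 5, 6, 13, 14, 15, 19, 25]
7 → replaces 13 → [3, 4, 5, 6, 7, 14, 15, 19, 25]
8 → replaces 14 → [3, 4, 5, 6, 7, 8, 15, 19, 25]
29 → extends → [3, 4, 5, 6, 7, 8, 15, 19, 25, 29]
Ten tails, so the longest strictly increasing subsequence has length 10 (e.g. 3, 4, 5, 11, 13, 14, 15, 21, 25, 29).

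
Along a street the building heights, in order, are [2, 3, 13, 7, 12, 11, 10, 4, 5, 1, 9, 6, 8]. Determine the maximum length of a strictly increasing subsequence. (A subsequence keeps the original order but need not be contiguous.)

Track the smallest tail for each achievable length (strict):
2 → extends → [2]
3 → extends → [2, 3]
13 → extends → [2, 3, 13]
7 → replaces 13 → [2, 3, 7]
12 → extends → [2, 3, 7, 12]
11 → replaces 12 → [2, 3, 7, 11]
10 → replaces 11 → [2, 3, 7, 10]
4 → replaces 7 → [2, 3, 4, 10]
5 → replaces 10 → [2, 3, 4, 5]
1 → replaces 2 → [1, 3, 4, 5]
9 → extends → [1, 3, 4, 5, 9]
6 → replaces 9 → [1, 3, 4, 5, 6]
8 → extends → [1, 3, 4, 5, 6, 8]
Six tails, so the longest strictly increasing subsequence has length 6 (e.g. 2, 3, 4, 5, 6, 8).

6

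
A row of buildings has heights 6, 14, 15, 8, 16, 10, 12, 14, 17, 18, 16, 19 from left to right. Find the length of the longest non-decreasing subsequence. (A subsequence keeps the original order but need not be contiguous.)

Track the smallest tail for each achievable length (allowing ties):
6 → extends → [6]
14 → extends → [6, 14]
15 → extends → [6, 14, 15]
8 → replaces 14 → [6, 8, 15]
16 → extends → [6, 8, 15, 16]
10 → replaces 15 → [6, 8, 10, 16]
12 → replaces 16 → [6, 8, 10, 12]
14 → extends → [6, 8, 10, 12, 14]
17 → extends → [6, 8, 10, 12, 14, 17]
18 → extends → [6, 8, 10, 12, 14, 17, 18]
16 → replaces 17 → [6, 8, 10, 12, 14, 16, 18]
19 → extends → [6, 8, 10, 12, 14, 16, 18, 19]
Eight tails, so the longest non-decreasing subsequence has length 8 (e.g. 6, 8, 10, 12, 14, 17, 18, 19).

8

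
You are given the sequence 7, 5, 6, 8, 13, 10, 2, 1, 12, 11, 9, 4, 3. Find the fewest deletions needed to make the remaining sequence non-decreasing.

Fewest deletions = n − (longest non-decreasing subsequence).
Patience tails:
7 → extends → [7]
5 → replaces 7 → [5]
6 → extends → [5, 6]
8 → extends → [5, 6, 8]
13 → extends → [5, 6, 8, 13]
10 → replaces 13 → [5, 6, 8, 10]
2 → replaces 5 → [2, 6, 8, 10]
1 → replaces 2 → [1, 6, 8, 10]
12 → extends → [1, 6, 8, 10, 12]
11 → replaces 12 → [1, 6, 8, 10, 11]
9 → replaces 10 → [1, 6, 8, 9, 11]
4 → replaces 6 → [1, 4, 8, 9, 11]
3 → replaces 4 → [1, 3, 8, 9, 11]
Longest non-decreasing subsequence has length 5, so deletions = 13 − 5 = 8.

8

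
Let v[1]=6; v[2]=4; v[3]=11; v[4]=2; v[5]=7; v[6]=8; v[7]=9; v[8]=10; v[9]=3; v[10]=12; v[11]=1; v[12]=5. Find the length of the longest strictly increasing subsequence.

Track the smallest tail for each achievable length (strict):
6 → extends → [6]
4 → replaces 6 → [4]
11 → extends → [4, 11]
2 → replaces 4 → [2, 11]
7 → replaces 11 → [2, 7]
8 → extends → [2, 7, 8]
9 → extends → [2, 7, 8, 9]
10 → extends → [2, 7, 8, 9, 10]
3 → replaces 7 → [2, 3, 8, 9, 10]
12 → extends → [2, 3, 8, 9, 10, 12]
1 → replaces 2 → [1, 3, 8, 9, 10, 12]
5 → replaces 8 → [1, 3, 5, 9, 10, 12]
Six tails, so the longest strictly increasing subsequence has length 6 (e.g. 6, 7, 8, 9, 10, 12).

6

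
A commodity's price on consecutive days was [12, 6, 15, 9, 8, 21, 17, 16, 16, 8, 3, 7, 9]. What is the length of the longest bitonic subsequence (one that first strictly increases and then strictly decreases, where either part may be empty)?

inc[i] = longest strictly increasing subsequence ending at i; dec[i] = longest strictly decreasing subsequence starting at i:
i:      1  2  3  4  5  6  7  8  9 10 11 12 13
a[i]:  12  6 15  9  8 21 17 16 16  8  3  7  9
inc:    1  1  2  2  2  3  3  3  3  2  1  2  3
dec:    4  2  4  3  2  5  4  3  3  2  1  1  1
Best peak at i=6 (value 21): inc=3, dec=5, length 3+5−1 = 7.

7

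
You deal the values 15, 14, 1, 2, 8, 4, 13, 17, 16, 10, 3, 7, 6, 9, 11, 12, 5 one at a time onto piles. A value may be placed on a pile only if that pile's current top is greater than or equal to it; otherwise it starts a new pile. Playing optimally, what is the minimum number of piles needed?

Place each on the leftmost legal pile:
15 → new pile 1 (tops now [15])
14 → pile 1 (tops now [14])
1 → pile 1 (tops now [1])
2 → new pile 2 (tops now [1, 2])
8 → new pile 3 (tops now [1, 2, 8])
4 → pile 3 (tops now [1, 2, 4])
13 → new pile 4 (tops now [1, 2, 4, 13])
17 → new pile 5 (tops now [1, 2, 4, 13, 17])
16 → pile 5 (tops now [1, 2, 4, 13, 16])
10 → pile 4 (tops now [1, 2, 4, 10, 16])
3 → pile 3 (tops now [1, 2, 3, 10, 16])
7 → pile 4 (tops now [1, 2, 3, 7, 16])
6 → pile 4 (tops now [1, 2, 3, 6, 16])
9 → pile 5 (tops now [1, 2, 3, 6, 9])
11 → new pile 6 (tops now [1, 2, 3, 6, 9, 11])
12 → new pile 7 (tops now [1, 2, 3, 6, 9, 11, 12])
5 → pile 4 (tops now [1, 2, 3, 5, 9, 11, 12])
Seven piles.

7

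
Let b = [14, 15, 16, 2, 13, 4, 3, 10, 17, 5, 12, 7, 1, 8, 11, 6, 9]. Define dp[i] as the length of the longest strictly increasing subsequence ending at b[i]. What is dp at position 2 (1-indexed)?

2

dp[i] = 1 + max{dp[j] : j<i, b[j]<b[i]} (or 1 if no such j):
i:      1  2  3  4  5  6  7  8  9 10 11 12 13 14 15 16 17
b[i]:  14 15 16  2 13  4  3 10 17  5 12  7  1  8 11  6  9
dp:     1  2  3  1  2  2  2  3  4  3  4  4  1  5  6  4  6
At index 2 the value is 2.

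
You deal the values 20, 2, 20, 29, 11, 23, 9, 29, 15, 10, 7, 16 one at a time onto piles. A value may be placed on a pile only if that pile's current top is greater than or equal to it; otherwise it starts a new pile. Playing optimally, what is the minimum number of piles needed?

Place each on the leftmost legal pile:
20 → new pile 1 (tops now [20])
2 → pile 1 (tops now [2])
20 → new pile 2 (tops now [2, 20])
29 → new pile 3 (tops now [2, 20, 29])
11 → pile 2 (tops now [2, 11, 29])
23 → pile 3 (tops now [2, 11, 23])
9 → pile 2 (tops now [2, 9, 23])
29 → new pile 4 (tops now [2, 9, 23, 29])
15 → pile 3 (tops now [2, 9, 15, 29])
10 → pile 3 (tops now [2, 9, 10, 29])
7 → pile 2 (tops now [2, 7, 10, 29])
16 → pile 4 (tops now [2, 7, 10, 16])
Four piles.

4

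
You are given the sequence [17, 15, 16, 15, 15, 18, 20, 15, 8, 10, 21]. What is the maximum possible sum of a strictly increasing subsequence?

90

Let S[i] be the best sum of a strictly increasing subsequence ending at i:
i:      1  2  3  4  5  6  7  8  9 10 11
a[i]:  17 15 16 15 15 18 20 15  8 10 21
S:     17 15 31 15 15 49 69 15  8 18 90
Maximum is 90 (e.g. 15 + 16 + 18 + 20 + 21).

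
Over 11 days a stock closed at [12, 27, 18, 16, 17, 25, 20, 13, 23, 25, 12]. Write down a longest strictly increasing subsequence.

12, 16, 17, 20, 23, 25

Patience tails give the LIS length; then backtrack through the dp parents:
12 → extends → [12]
27 → extends → [12, 27]
18 → replaces 27 → [12, 18]
16 → replaces 18 → [12, 16]
17 → extends → [12, 16, 17]
25 → extends → [12, 16, 17, 25]
20 → replaces 25 → [12, 16, 17, 20]
13 → replaces 16 → [12, 13, 17, 20]
23 → extends → [12, 13, 17, 20, 23]
25 → extends → [12, 13, 17, 20, 23, 25]
12 → already a tail → [12, 13, 17, 20, 23, 25]
Length 6; one witness is 12, 16, 17, 20, 23, 25.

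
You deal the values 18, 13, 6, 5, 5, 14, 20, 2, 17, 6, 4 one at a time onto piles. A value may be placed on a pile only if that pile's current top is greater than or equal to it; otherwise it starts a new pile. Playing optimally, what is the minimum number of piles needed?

3

Place each on the leftmost legal pile:
18 → new pile 1 (tops now [18])
13 → pile 1 (tops now [13])
6 → pile 1 (tops now [6])
5 → pile 1 (tops now [5])
5 → pile 1 (tops now [5])
14 → new pile 2 (tops now [5, 14])
20 → new pile 3 (tops now [5, 14, 20])
2 → pile 1 (tops now [2, 14, 20])
17 → pile 3 (tops now [2, 14, 17])
6 → pile 2 (tops now [2, 6, 17])
4 → pile 2 (tops now [2, 4, 17])
Three piles.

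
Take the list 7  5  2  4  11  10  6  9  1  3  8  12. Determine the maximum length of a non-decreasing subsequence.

Track the smallest tail for each achievable length (allowing ties):
7 → extends → [7]
5 → replaces 7 → [5]
2 → replaces 5 → [2]
4 → extends → [2, 4]
11 → extends → [2, 4, 11]
10 → replaces 11 → [2, 4, 10]
6 → replaces 10 → [2, 4, 6]
9 → extends → [2, 4, 6, 9]
1 → replaces 2 → [1, 4, 6, 9]
3 → replaces 4 → [1, 3, 6, 9]
8 → replaces 9 → [1, 3, 6, 8]
12 → extends → [1, 3, 6, 8, 12]
Five tails, so the longest non-decreasing subsequence has length 5 (e.g. 2, 4, 6, 9, 12).

5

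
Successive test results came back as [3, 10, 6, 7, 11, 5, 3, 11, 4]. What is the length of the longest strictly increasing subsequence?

Track the smallest tail for each achievable length (strict):
3 → extends → [3]
10 → extends → [3, 10]
6 → replaces 10 → [3, 6]
7 → extends → [3, 6, 7]
11 → extends → [3, 6, 7, 11]
5 → replaces 6 → [3, 5, 7, 11]
3 → already a tail → [3, 5, 7, 11]
11 → already a tail → [3, 5, 7, 11]
4 → replaces 5 → [3, 4, 7, 11]
Four tails, so the longest strictly increasing subsequence has length 4 (e.g. 3, 6, 7, 11).

4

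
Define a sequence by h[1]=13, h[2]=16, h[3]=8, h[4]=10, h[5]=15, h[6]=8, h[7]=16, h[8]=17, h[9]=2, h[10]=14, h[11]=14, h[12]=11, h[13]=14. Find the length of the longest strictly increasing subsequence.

5

Let dp[i] be the length of the longest such subsequence ending at index i:
i:      1  2  3  4  5  6  7  8  9 10 11 12 13
h[i]:  13 16  8 10 15  8 16 17  2 14 14 11 14
dp:     1  2  1  2  3  1  4  5  1  3  3  3  4
Maximum dp value is 5.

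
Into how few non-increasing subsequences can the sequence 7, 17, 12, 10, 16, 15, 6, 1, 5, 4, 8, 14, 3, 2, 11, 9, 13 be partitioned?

5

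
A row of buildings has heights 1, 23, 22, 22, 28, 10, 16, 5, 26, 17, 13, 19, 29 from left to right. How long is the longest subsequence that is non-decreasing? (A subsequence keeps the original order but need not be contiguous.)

6

Track the smallest tail for each achievable length (allowing ties):
1 → extends → [1]
23 → extends → [1, 23]
22 → replaces 23 → [1, 22]
22 → extends → [1, 22, 22]
28 → extends → [1, 22, 22, 28]
10 → replaces 22 → [1, 10, 22, 28]
16 → replaces 22 → [1, 10, 16, 28]
5 → replaces 10 → [1, 5, 16, 28]
26 → replaces 28 → [1, 5, 16, 26]
17 → replaces 26 → [1, 5, 16, 17]
13 → replaces 16 → [1, 5, 13, 17]
19 → extends → [1, 5, 13, 17, 19]
29 → extends → [1, 5, 13, 17, 19, 29]
Six tails, so the longest non-decreasing subsequence has length 6 (e.g. 1, 10, 16, 17, 19, 29).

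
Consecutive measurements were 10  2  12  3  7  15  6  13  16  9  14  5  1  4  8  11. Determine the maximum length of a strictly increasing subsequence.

Track the smallest tail for each achievable length (strict):
10 → extends → [10]
2 → replaces 10 → [2]
12 → extends → [2, 12]
3 → replaces 12 → [2, 3]
7 → extends → [2, 3, 7]
15 → extends → [2, 3, 7, 15]
6 → replaces 7 → [2, 3, 6, 15]
13 → replaces 15 → [2, 3, 6, 13]
16 → extends → [2, 3, 6, 13, 16]
9 → replaces 13 → [2, 3, 6, 9, 16]
14 → replaces 16 → [2, 3, 6, 9, 14]
5 → replaces 6 → [2, 3, 5, 9, 14]
1 → replaces 2 → [1, 3, 5, 9, 14]
4 → replaces 5 → [1, 3, 4, 9, 14]
8 → replaces 9 → [1, 3, 4, 8, 14]
11 → replaces 14 → [1, 3, 4, 8, 11]
Five tails, so the longest strictly increasing subsequence has length 5 (e.g. 2, 3, 7, 15, 16).

5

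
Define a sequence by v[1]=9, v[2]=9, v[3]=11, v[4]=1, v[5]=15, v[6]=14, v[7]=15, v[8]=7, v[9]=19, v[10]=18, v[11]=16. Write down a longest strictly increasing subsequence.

9, 11, 14, 15, 19

Patience tails give the LIS length; then backtrack through the dp parents:
9 → extends → [9]
9 → already a tail → [9]
11 → extends → [9, 11]
1 → replaces 9 → [1, 11]
15 → extends → [1, 11, 15]
14 → replaces 15 → [1, 11, 14]
15 → extends → [1, 11, 14, 15]
7 → replaces 11 → [1, 7, 14, 15]
19 → extends → [1, 7, 14, 15, 19]
18 → replaces 19 → [1, 7, 14, 15, 18]
16 → replaces 18 → [1, 7, 14, 15, 16]
Length 5; one witness is 9, 11, 14, 15, 19.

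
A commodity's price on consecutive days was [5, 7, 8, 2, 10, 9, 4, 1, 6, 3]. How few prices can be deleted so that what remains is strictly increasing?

6

Fewest deletions = n − (longest strictly increasing subsequence).
i:      1  2  3  4  5  6  7  8  9 10
a[i]:   5  7  8  2 10  9  4  1  6  3
dp:     1  2  3  1  4  4  2  1  3  2
max dp = 4, so deletions = 10 − 4 = 6.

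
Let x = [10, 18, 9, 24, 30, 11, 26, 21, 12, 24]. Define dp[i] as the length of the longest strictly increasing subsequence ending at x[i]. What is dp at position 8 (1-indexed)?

dp[i] = 1 + max{dp[j] : j<i, x[j]<x[i]} (or 1 if no such j):
i:      1  2  3  4  5  6  7  8  9 10
x[i]:  10 18  9 24 30 11 26 21 12 24
dp:     1  2  1  3  4  2  4  3  3  4
At index 8 the value is 3.

3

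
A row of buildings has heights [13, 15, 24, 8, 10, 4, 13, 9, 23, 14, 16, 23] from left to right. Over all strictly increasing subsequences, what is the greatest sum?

84

Let S[i] be the best sum of a strictly increasing subsequence ending at i:
i:      1  2  3  4  5  6  7  8  9 10 11 12
a[i]:  13 15 24  8 10  4 13  9 23 14 16 23
S:     13 28 52  8 18  4 31 17 54 45 61 84
Maximum is 84 (e.g. 8 + 10 + 13 + 14 + 16 + 23).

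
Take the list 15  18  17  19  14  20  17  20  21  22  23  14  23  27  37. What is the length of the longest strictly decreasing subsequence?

3

Let dp[i] be the longest strictly decreasing subsequence ending at i:
i:      1  2  3  4  5  6  7  8  9 10 11 12 13 14 15
a[i]:  15 18 17 19 14 20 17 20 21 22 23 14 23 27 37
dp:     1  1  2  1  3  1  2  1  1  1  1  3  1  1  1
Maximum is 3.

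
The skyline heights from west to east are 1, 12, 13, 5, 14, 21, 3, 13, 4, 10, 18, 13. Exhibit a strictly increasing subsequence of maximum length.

1, 12, 13, 14, 21

Patience tails give the LIS length; then backtrack through the dp parents:
1 → extends → [1]
12 → extends → [1, 12]
13 → extends → [1, 12, 13]
5 → replaces 12 → [1, 5, 13]
14 → extends → [1, 5, 13, 14]
21 → extends → [1, 5, 13, 14, 21]
3 → replaces 5 → [1, 3, 13, 14, 21]
13 → already a tail → [1, 3, 13, 14, 21]
4 → replaces 13 → [1, 3, 4, 14, 21]
10 → replaces 14 → [1, 3, 4, 10, 21]
18 → replaces 21 → [1, 3, 4, 10, 18]
13 → replaces 18 → [1, 3, 4, 10, 13]
Length 5; one witness is 1, 12, 13, 14, 21.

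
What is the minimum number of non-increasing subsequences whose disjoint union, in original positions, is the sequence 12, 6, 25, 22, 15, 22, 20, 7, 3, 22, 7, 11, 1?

4

Place each on the leftmost legal pile:
12 → new pile 1 (tops now [12])
6 → pile 1 (tops now [6])
25 → new pile 2 (tops now [6, 25])
22 → pile 2 (tops now [6, 22])
15 → pile 2 (tops now [6, 15])
22 → new pile 3 (tops now [6, 15, 22])
20 → pile 3 (tops now [6, 15, 20])
7 → pile 2 (tops now [6, 7, 20])
3 → pile 1 (tops now [3, 7, 20])
22 → new pile 4 (tops now [3, 7, 20, 22])
7 → pile 2 (tops now [3, 7, 20, 22])
11 → pile 3 (tops now [3, 7, 11, 22])
1 → pile 1 (tops now [1, 7, 11, 22])
Four piles.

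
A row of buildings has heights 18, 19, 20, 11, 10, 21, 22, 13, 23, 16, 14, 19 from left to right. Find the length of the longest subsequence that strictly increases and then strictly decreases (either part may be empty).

inc[i] = longest strictly increasing subsequence ending at i; dec[i] = longest strictly decreasing subsequence starting at i:
i:      1  2  3  4  5  6  7  8  9 10 11 12
a[i]:  18 19 20 11 10 21 22 13 23 16 14 19
inc:    1  2  3  1  1  4  5  2  6  3  3  4
dec:    3  3  3  2  1  3  3  1  3  2  1  1
Best peak at i=9 (value 23): inc=6, dec=3, length 6+3−1 = 8.

8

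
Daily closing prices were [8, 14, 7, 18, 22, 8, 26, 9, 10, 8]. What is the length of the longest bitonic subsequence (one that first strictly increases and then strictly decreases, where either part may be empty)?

inc[i] = longest strictly increasing subsequence ending at i; dec[i] = longest strictly decreasing subsequence starting at i:
i:      1  2  3  4  5  6  7  8  9 10
a[i]:   8 14  7 18 22  8 26  9 10  8
inc:    1  2  1  3  4  2  5  3  4  2
dec:    2  3  1  3  3  1  3  2  2  1
Best peak at i=7 (value 26): inc=5, dec=3, length 5+3−1 = 7.

7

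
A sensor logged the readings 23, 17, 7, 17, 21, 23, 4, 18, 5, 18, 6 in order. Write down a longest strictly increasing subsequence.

7, 17, 21, 23

Patience tails give the LIS length; then backtrack through the dp parents:
23 → extends → [23]
17 → replaces 23 → [17]
7 → replaces 17 → [7]
17 → extends → [7, 17]
21 → extends → [7, 17, 21]
23 → extends → [7, 17, 21, 23]
4 → replaces 7 → [4, 17, 21, 23]
18 → replaces 21 → [4, 17, 18, 23]
5 → replaces 17 → [4, 5, 18, 23]
18 → already a tail → [4, 5, 18, 23]
6 → replaces 18 → [4, 5, 6, 23]
Length 4; one witness is 7, 17, 21, 23.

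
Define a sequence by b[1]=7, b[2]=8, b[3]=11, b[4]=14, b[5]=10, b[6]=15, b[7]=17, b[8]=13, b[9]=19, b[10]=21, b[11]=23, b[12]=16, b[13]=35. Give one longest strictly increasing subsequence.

Patience tails give the LIS length; then backtrack through the dp parents:
7 → extends → [7]
8 → extends → [7, 8]
11 → extends → [7, 8, 11]
14 → extends → [7, 8, 11, 14]
10 → replaces 11 → [7, 8, 10, 14]
15 → extends → [7, 8, 10, 14, 15]
17 → extends → [7, 8, 10, 14, 15, 17]
13 → replaces 14 → [7, 8, 10, 13, 15, 17]
19 → extends → [7, 8, 10, 13, 15, 17, 19]
21 → extends → [7, 8, 10, 13, 15, 17, 19, 21]
23 → extends → [7, 8, 10, 13, 15, 17, 19, 21, 23]
16 → replaces 17 → [7, 8, 10, 13, 15, 16, 19, 21, 23]
35 → extends → [7, 8, 10, 13, 15, 16, 19, 21, 23, 35]
Length 10; one witness is 7, 8, 11, 14, 15, 17, 19, 21, 23, 35.

7, 8, 11, 14, 15, 17, 19, 21, 23, 35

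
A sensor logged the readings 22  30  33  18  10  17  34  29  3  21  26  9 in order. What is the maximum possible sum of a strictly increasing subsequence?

119

Let S[i] be the best sum of a strictly increasing subsequence ending at i:
i:       1   2   3   4   5   6   7   8   9  10  11  12
a[i]:   22  30  33  18  10  17  34  29   3  21  26   9
S:      22  52  85  18  10  27 119  56   3  48  74  12
Maximum is 119 (e.g. 22 + 30 + 33 + 34).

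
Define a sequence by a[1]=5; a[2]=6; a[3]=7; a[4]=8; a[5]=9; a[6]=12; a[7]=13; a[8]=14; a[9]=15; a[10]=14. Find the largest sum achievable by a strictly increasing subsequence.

Let S[i] be the best sum of a strictly increasing subsequence ending at i:
i:      1  2  3  4  5  6  7  8  9 10
a[i]:   5  6  7  8  9 12 13 14 15 14
S:      5 11 18 26 35 47 60 74 89 74
Maximum is 89 (e.g. 5 + 6 + 7 + 8 + 9 + 12 + 13 + 14 + 15).

89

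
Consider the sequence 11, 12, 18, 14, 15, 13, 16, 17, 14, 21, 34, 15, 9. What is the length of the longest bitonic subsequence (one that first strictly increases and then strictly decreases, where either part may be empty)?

inc[i] = longest strictly increasing subsequence ending at i; dec[i] = longest strictly decreasing subsequence starting at i:
i:      1  2  3  4  5  6  7  8  9 10 11 12 13
a[i]:  11 12 18 14 15 13 16 17 14 21 34 15  9
inc:    1  2  3  3  4  3  5  6  4  7  8  5  1
dec:    2  2  4  3  3  2  3  3  2  3  3  2  1
Best peak at i=11 (value 34): inc=8, dec=3, length 8+3−1 = 10.

10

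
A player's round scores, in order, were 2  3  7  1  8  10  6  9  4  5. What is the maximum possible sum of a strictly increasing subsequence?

30

Let S[i] be the best sum of a strictly increasing subsequence ending at i:
i:      1  2  3  4  5  6  7  8  9 10
a[i]:   2  3  7  1  8 10  6  9  4  5
S:      2  5 12  1 20 30 11 29  9 14
Maximum is 30 (e.g. 2 + 3 + 7 + 8 + 10).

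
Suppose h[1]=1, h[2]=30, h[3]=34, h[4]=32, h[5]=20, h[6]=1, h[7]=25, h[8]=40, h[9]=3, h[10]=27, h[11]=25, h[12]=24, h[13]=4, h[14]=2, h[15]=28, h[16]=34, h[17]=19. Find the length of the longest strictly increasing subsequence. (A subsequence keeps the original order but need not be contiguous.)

6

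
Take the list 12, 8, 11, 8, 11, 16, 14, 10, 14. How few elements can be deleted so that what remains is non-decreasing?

Fewest deletions = n − (longest non-decreasing subsequence).
i:      1  2  3  4  5  6  7  8  9
a[i]:  12  8 11  8 11 16 14 10 14
dp:     1  1  2  2  3  4  4  3  5
max dp = 5, so deletions = 9 − 5 = 4.

4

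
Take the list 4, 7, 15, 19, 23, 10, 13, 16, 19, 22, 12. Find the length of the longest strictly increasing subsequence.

7

Let dp[i] be the length of the longest such subsequence ending at index i:
i:      1  2  3  4  5  6  7  8  9 10 11
a[i]:   4  7 15 19 23 10 13 16 19 22 12
dp:     1  2  3  4  5  3  4  5  6  7  4
Maximum dp value is 7.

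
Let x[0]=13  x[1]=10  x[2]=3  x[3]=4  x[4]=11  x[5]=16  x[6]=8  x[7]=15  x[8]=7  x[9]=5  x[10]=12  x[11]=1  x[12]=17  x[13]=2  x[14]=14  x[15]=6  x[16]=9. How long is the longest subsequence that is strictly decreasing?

6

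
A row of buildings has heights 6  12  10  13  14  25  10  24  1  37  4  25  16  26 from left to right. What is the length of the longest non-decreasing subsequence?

7

Track the smallest tail for each achievable length (allowing ties):
6 → extends → [6]
12 → extends → [6, 12]
10 → replaces 12 → [6, 10]
13 → extends → [6, 10, 13]
14 → extends → [6, 10, 13, 14]
25 → extends → [6, 10, 13, 14, 25]
10 → replaces 13 → [6, 10, 10, 14, 25]
24 → replaces 25 → [6, 10, 10, 14, 24]
1 → replaces 6 → [1, 10, 10, 14, 24]
37 → extends → [1, 10, 10, 14, 24, 37]
4 → replaces 10 → [1, 4, 10, 14, 24, 37]
25 → replaces 37 → [1, 4, 10, 14, 24, 25]
16 → replaces 24 → [1, 4, 10, 14, 16, 25]
26 → extends → [1, 4, 10, 14, 16, 25, 26]
Seven tails, so the longest non-decreasing subsequence has length 7 (e.g. 6, 12, 13, 14, 25, 25, 26).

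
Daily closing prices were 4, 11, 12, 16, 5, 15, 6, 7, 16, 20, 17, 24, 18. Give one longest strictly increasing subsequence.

Patience tails give the LIS length; then backtrack through the dp parents:
4 → extends → [4]
11 → extends → [4, 11]
12 → extends → [4, 11, 12]
16 → extends → [4, 11, 12, 16]
5 → replaces 11 → [4, 5, 12, 16]
15 → replaces 16 → [4, 5, 12, 15]
6 → replaces 12 → [4, 5, 6, 15]
7 → replaces 15 → [4, 5, 6, 7]
16 → extends → [4, 5, 6, 7, 16]
20 → extends → [4, 5, 6, 7, 16, 20]
17 → replaces 20 → [4, 5, 6, 7, 16, 17]
24 → extends → [4, 5, 6, 7, 16, 17, 24]
18 → replaces 24 → [4, 5, 6, 7, 16, 17, 18]
Length 7; one witness is 4, 11, 12, 15, 16, 20, 24.

4, 11, 12, 15, 16, 20, 24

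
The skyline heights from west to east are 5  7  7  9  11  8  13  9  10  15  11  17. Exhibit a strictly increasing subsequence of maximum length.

5, 7, 9, 11, 13, 15, 17

Patience tails give the LIS length; then backtrack through the dp parents:
5 → extends → [5]
7 → extends → [5, 7]
7 → already a tail → [5, 7]
9 → extends → [5, 7, 9]
11 → extends → [5, 7, 9, 11]
8 → replaces 9 → [5, 7, 8, 11]
13 → extends → [5, 7, 8, 11, 13]
9 → replaces 11 → [5, 7, 8, 9, 13]
10 → replaces 13 → [5, 7, 8, 9, 10]
15 → extends → [5, 7, 8, 9, 10, 15]
11 → replaces 15 → [5, 7, 8, 9, 10, 11]
17 → extends → [5, 7, 8, 9, 10, 11, 17]
Length 7; one witness is 5, 7, 9, 11, 13, 15, 17.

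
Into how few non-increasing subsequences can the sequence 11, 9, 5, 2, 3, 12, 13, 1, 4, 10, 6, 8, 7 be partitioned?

5

Place each on the leftmost legal pile:
11 → new pile 1 (tops now [11])
9 → pile 1 (tops now [9])
5 → pile 1 (tops now [5])
2 → pile 1 (tops now [2])
3 → new pile 2 (tops now [2, 3])
12 → new pile 3 (tops now [2, 3, 12])
13 → new pile 4 (tops now [2, 3, 12, 13])
1 → pile 1 (tops now [1, 3, 12, 13])
4 → pile 3 (tops now [1, 3, 4, 13])
10 → pile 4 (tops now [1, 3, 4, 10])
6 → pile 4 (tops now [1, 3, 4, 6])
8 → new pile 5 (tops now [1, 3, 4, 6, 8])
7 → pile 5 (tops now [1, 3, 4, 6, 7])
Five piles.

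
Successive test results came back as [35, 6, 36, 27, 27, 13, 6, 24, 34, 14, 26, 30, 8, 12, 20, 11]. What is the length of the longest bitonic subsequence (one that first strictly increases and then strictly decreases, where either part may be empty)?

inc[i] = longest strictly increasing subsequence ending at i; dec[i] = longest strictly decreasing subsequence starting at i:
i:      1  2  3  4  5  6  7  8  9 10 11 12 13 14 15 16
a[i]:  35  6 36 27 27 13  6 24 34 14 26 30  8 12 20 11
inc:    1  1  2  2  2  2  1  3  4  3  4  5  2  3  4  3
dec:    6  1  6  5  5  3  1  4  4  3  3  3  1  2  2  1
Best peak at i=3 (value 36): inc=2, dec=6, length 2+6−1 = 7.

7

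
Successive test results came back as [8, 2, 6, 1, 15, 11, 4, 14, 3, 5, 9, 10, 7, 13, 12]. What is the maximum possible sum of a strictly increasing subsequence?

Let S[i] be the best sum of a strictly increasing subsequence ending at i:
i:      1  2  3  4  5  6  7  8  9 10 11 12 13 14 15
a[i]:   8  2  6  1 15 11  4 14  3  5  9 10  7 13 12
S:      8  2  8  1 23 19  6 33  5 11 20 30 18 43 42
Maximum is 43 (e.g. 2 + 4 + 5 + 9 + 10 + 13).

43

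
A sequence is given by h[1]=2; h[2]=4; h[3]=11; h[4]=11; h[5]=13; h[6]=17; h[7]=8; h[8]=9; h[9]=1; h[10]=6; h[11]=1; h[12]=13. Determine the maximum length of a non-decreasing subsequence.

6

Track the smallest tail for each achievable length (allowing ties):
2 → extends → [2]
4 → extends → [2, 4]
11 → extends → [2, 4, 11]
11 → extends → [2, 4, 11, 11]
13 → extends → [2, 4, 11, 11, 13]
17 → extends → [2, 4, 11, 11, 13, 17]
8 → replaces 11 → [2, 4, 8, 11, 13, 17]
9 → replaces 11 → [2, 4, 8, 9, 13, 17]
1 → replaces 2 → [1, 4, 8, 9, 13, 17]
6 → replaces 8 → [1, 4, 6, 9, 13, 17]
1 → replaces 4 → [1, 1, 6, 9, 13, 17]
13 → replaces 17 → [1, 1, 6, 9, 13, 13]
Six tails, so the longest non-decreasing subsequence has length 6 (e.g. 2, 4, 11, 11, 13, 17).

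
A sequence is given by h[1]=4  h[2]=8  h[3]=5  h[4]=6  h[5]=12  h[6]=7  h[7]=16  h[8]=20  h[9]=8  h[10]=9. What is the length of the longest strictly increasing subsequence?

6

Track the smallest tail for each achievable length (strict):
4 → extends → [4]
8 → extends → [4, 8]
5 → replaces 8 → [4, 5]
6 → extends → [4, 5, 6]
12 → extends → [4, 5, 6, 12]
7 → replaces 12 → [4, 5, 6, 7]
16 → extends → [4, 5, 6, 7, 16]
20 → extends → [4, 5, 6, 7, 16, 20]
8 → replaces 16 → [4, 5, 6, 7, 8, 20]
9 → replaces 20 → [4, 5, 6, 7, 8, 9]
Six tails, so the longest strictly increasing subsequence has length 6 (e.g. 4, 5, 6, 12, 16, 20).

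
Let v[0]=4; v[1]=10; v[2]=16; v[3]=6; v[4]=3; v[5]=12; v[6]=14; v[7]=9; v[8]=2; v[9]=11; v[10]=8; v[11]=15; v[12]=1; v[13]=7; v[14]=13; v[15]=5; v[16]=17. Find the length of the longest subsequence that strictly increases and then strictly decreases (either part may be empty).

8

inc[i] = longest strictly increasing subsequence ending at i; dec[i] = longest strictly decreasing subsequence starting at i:
i:      0  1  2  3  4  5  6  7  8  9 10 11 12 13 14 15 16
v[i]:   4 10 16  6  3 12 14  9  2 11  8 15  1  7 13  5 17
inc:    1  2  3  2  1  3  4  3  1  4  3  5  1  3  5  2  6
dec:    4  5  6  4  3  5  5  4  2  4  3  3  1  2  2  1  1
Best peak at i=2 (value 16): inc=3, dec=6, length 3+6−1 = 8.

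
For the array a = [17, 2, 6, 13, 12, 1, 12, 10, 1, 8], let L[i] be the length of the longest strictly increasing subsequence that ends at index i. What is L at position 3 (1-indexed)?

2

dp[i] = 1 + max{dp[j] : j<i, a[j]<a[i]} (or 1 if no such j):
i:      1  2  3  4  5  6  7  8  9 10
a[i]:  17  2  6 13 12  1 12 10  1  8
dp:     1  1  2  3  3  1  3  3  1  3
At index 3 the value is 2.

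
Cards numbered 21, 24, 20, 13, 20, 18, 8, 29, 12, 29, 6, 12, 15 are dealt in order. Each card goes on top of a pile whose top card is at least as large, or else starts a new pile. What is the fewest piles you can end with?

Place each on the leftmost legal pile:
21 → new pile 1 (tops now [21])
24 → new pile 2 (tops now [21, 24])
20 → pile 1 (tops now [20, 24])
13 → pile 1 (tops now [13, 24])
20 → pile 2 (tops now [13, 20])
18 → pile 2 (tops now [13, 18])
8 → pile 1 (tops now [8, 18])
29 → new pile 3 (tops now [8, 18, 29])
12 → pile 2 (tops now [8, 12, 29])
29 → pile 3 (tops now [8, 12, 29])
6 → pile 1 (tops now [6, 12, 29])
12 → pile 2 (tops now [6, 12, 29])
15 → pile 3 (tops now [6, 12, 15])
Three piles.

3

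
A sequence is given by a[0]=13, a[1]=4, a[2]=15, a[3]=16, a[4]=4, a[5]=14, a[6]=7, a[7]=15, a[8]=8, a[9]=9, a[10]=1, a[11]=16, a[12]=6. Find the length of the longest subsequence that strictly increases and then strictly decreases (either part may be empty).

6

inc[i] = longest strictly increasing subsequence ending at i; dec[i] = longest strictly decreasing subsequence starting at i:
i:      0  1  2  3  4  5  6  7  8  9 10 11 12
a[i]:  13  4 15 16  4 14  7 15  8  9  1 16  6
inc:    1  1  2  3  1  2  2  3  3  4  1  5  2
dec:    3  2  4  4  2  3  2  3  2  2  1  2  1
Best peak at i=3 (value 16): inc=3, dec=4, length 3+4−1 = 6.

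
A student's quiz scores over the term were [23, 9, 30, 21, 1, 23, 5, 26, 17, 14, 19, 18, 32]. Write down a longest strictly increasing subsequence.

Patience tails give the LIS length; then backtrack through the dp parents:
23 → extends → [23]
9 → replaces 23 → [9]
30 → extends → [9, 30]
21 → replaces 30 → [9, 21]
1 → replaces 9 → [1, 21]
23 → extends → [1, 21, 23]
5 → replaces 21 → [1, 5, 23]
26 → extends → [1, 5, 23, 26]
17 → replaces 23 → [1, 5, 17, 26]
14 → replaces 17 → [1, 5, 14, 26]
19 → replaces 26 → [1, 5, 14, 19]
18 → replaces 19 → [1, 5, 14, 18]
32 → extends → [1, 5, 14, 18, 32]
Length 5; one witness is 9, 21, 23, 26, 32.

9, 21, 23, 26, 32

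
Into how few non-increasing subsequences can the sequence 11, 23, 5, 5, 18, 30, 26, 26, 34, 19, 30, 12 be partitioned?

Place each on the leftmost legal pile:
11 → new pile 1 (tops now [11])
23 → new pile 2 (tops now [11, 23])
5 → pile 1 (tops now [5, 23])
5 → pile 1 (tops now [5, 23])
18 → pile 2 (tops now [5, 18])
30 → new pile 3 (tops now [5, 18, 30])
26 → pile 3 (tops now [5, 18, 26])
26 → pile 3 (tops now [5, 18, 26])
34 → new pile 4 (tops now [5, 18, 26, 34])
19 → pile 3 (tops now [5, 18, 19, 34])
30 → pile 4 (tops now [5, 18, 19, 30])
12 → pile 2 (tops now [5, 12, 19, 30])
Four piles.

4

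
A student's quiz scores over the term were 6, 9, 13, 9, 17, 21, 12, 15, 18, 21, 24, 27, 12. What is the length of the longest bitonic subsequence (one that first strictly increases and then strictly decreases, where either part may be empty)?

inc[i] = longest strictly increasing subsequence ending at i; dec[i] = longest strictly decreasing subsequence starting at i:
i:      1  2  3  4  5  6  7  8  9 10 11 12 13
a[i]:   6  9 13  9 17 21 12 15 18 21 24 27 12
inc:    1  2  3  2  4  5  3  4  5  6  7  8  3
dec:    1  1  2  1  3  3  1  2  2  2  2  2  1
Best peak at i=12 (value 27): inc=8, dec=2, length 8+2−1 = 9.

9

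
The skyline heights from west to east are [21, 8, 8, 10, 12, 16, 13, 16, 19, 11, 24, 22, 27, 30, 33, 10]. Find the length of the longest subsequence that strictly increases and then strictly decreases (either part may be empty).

inc[i] = longest strictly increasing subsequence ending at i; dec[i] = longest strictly decreasing subsequence starting at i:
i:      1  2  3  4  5  6  7  8  9 10 11 12 13 14 15 16
a[i]:  21  8  8 10 12 16 13 16 19 11 24 22 27 30 33 10
inc:    1  1  1  2  3  4  4  5  6  3  7  7  8  9 10  2
dec:    5  1  1  1  3  4  3  3  3  2  3  2  2  2  2  1
Best peak at i=15 (value 33): inc=10, dec=2, length 10+2−1 = 11.

11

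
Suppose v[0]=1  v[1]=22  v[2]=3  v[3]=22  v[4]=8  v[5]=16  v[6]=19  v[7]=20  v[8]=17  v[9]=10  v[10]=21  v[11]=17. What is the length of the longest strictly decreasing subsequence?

4

Negate each value so 'decreasing' becomes 'increasing', then run patience tails on the negated sequence:
-1 → extends → [-1]
-22 → replaces -1 → [-22]
-3 → extends → [-22, -3]
-22 → already a tail → [-22, -3]
-8 → replaces -3 → [-22, -8]
-16 → replaces -8 → [-22, -16]
-19 → replaces -16 → [-22, -19]
-20 → replaces -19 → [-22, -20]
-17 → extends → [-22, -20, -17]
-10 → extends → [-22, -20, -17, -10]
-21 → replaces -20 → [-22, -21, -17, -10]
-17 → already a tail → [-22, -21, -17, -10]
Four tails, so the longest strictly decreasing subsequence of the original has length 4.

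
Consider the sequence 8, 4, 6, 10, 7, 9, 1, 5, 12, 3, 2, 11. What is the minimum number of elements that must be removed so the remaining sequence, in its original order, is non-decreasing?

Fewest deletions = n − (longest non-decreasing subsequence).
i:      1  2  3  4  5  6  7  8  9 10 11 12
a[i]:   8  4  6 10  7  9  1  5 12  3  2 11
dp:     1  1  2  3  3  4  1  2  5  2  2  5
max dp = 5, so deletions = 12 − 5 = 7.

7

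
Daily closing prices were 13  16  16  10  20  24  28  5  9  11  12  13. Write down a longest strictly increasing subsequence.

Patience tails give the LIS length; then backtrack through the dp parents:
13 → extends → [13]
16 → extends → [13, 16]
16 → already a tail → [13, 16]
10 → replaces 13 → [10, 16]
20 → extends → [10, 16, 20]
24 → extends → [10, 16, 20, 24]
28 → extends → [10, 16, 20, 24, 28]
5 → replaces 10 → [5, 16, 20, 24, 28]
9 → replaces 16 → [5, 9, 20, 24, 28]
11 → replaces 20 → [5, 9, 11, 24, 28]
12 → replaces 24 → [5, 9, 11, 12, 28]
13 → replaces 28 → [5, 9, 11, 12, 13]
Length 5; one witness is 13, 16, 20, 24, 28.

13, 16, 20, 24, 28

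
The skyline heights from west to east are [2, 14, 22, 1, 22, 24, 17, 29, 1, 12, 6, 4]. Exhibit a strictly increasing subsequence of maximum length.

Patience tails give the LIS length; then backtrack through the dp parents:
2 → extends → [2]
14 → extends → [2, 14]
22 → extends → [2, 14, 22]
1 → replaces 2 → [1, 14, 22]
22 → already a tail → [1, 14, 22]
24 → extends → [1, 14, 22, 24]
17 → replaces 22 → [1, 14, 17, 24]
29 → extends → [1, 14, 17, 24, 29]
1 → already a tail → [1, 14, 17, 24, 29]
12 → replaces 14 → [1, 12, 17, 24, 29]
6 → replaces 12 → [1, 6, 17, 24, 29]
4 → replaces 6 → [1, 4, 17, 24, 29]
Length 5; one witness is 2, 14, 22, 24, 29.

2, 14, 22, 24, 29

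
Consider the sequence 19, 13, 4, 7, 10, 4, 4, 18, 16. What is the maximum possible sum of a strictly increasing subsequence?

39

Let S[i] be the best sum of a strictly increasing subsequence ending at i:
i:      1  2  3  4  5  6  7  8  9
a[i]:  19 13  4  7 10  4  4 18 16
S:     19 13  4 11 21  4  4 39 37
Maximum is 39 (e.g. 4 + 7 + 10 + 18).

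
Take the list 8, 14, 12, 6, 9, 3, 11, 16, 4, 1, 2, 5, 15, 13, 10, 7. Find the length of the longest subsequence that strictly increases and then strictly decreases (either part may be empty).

8

inc[i] = longest strictly increasing subsequence ending at i; dec[i] = longest strictly decreasing subsequence starting at i:
i:      1  2  3  4  5  6  7  8  9 10 11 12 13 14 15 16
a[i]:   8 14 12  6  9  3 11 16  4  1  2  5 15 13 10  7
inc:    1  2  2  1  2  1  3  4  2  1  2  3  4  4  4  4
dec:    4  5  4  3  3  2  3  5  2  1  1  1  4  3  2  1
Best peak at i=8 (value 16): inc=4, dec=5, length 4+5−1 = 8.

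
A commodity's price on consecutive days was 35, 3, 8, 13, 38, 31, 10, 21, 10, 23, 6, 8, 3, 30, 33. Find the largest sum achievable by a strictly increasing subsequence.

Let S[i] be the best sum of a strictly increasing subsequence ending at i:
i:       1   2   3   4   5   6   7   8   9  10  11  12  13  14  15
a[i]:   35   3   8  13  38  31  10  21  10  23   6   8   3  30  33
S:      35   3  11  24  73  55  21  45  21  68   9  17   3  98 131
Maximum is 131 (e.g. 3 + 8 + 13 + 21 + 23 + 30 + 33).

131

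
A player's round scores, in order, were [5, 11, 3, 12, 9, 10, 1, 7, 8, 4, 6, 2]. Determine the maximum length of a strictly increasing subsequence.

Track the smallest tail for each achievable length (strict):
5 → extends → [5]
11 → extends → [5, 11]
3 → replaces 5 → [3, 11]
12 → extends → [3, 11, 12]
9 → replaces 11 → [3, 9, 12]
10 → replaces 12 → [3, 9, 10]
1 → replaces 3 → [1, 9, 10]
7 → replaces 9 → [1, 7, 10]
8 → replaces 10 → [1, 7, 8]
4 → replaces 7 → [1, 4, 8]
6 → replaces 8 → [1, 4, 6]
2 → replaces 4 → [1, 2, 6]
Three tails, so the longest strictly increasing subsequence has length 3 (e.g. 5, 11, 12).

3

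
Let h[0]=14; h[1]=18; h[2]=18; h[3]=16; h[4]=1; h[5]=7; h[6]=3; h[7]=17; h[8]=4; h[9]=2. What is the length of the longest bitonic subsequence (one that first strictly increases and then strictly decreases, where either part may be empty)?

6

inc[i] = longest strictly increasing subsequence ending at i; dec[i] = longest strictly decreasing subsequence starting at i:
i:      0  1  2  3  4  5  6  7  8  9
h[i]:  14 18 18 16  1  7  3 17  4  2
inc:    1  2  2  2  1  2  2  3  3  2
dec:    4  5  5  4  1  3  2  3  2  1
Best peak at i=1 (value 18): inc=2, dec=5, length 2+5−1 = 6.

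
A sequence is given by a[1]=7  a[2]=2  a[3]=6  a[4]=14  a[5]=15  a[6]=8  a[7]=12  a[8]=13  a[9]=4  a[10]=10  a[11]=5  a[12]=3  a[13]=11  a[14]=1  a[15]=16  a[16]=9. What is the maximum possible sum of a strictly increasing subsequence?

57

Let S[i] be the best sum of a strictly increasing subsequence ending at i:
i:      1  2  3  4  5  6  7  8  9 10 11 12 13 14 15 16
a[i]:   7  2  6 14 15  8 12 13  4 10  5  3 11  1 16  9
S:      7  2  8 22 37 16 28 41  6 26 11  5 37  1 57 25
Maximum is 57 (e.g. 2 + 6 + 8 + 12 + 13 + 16).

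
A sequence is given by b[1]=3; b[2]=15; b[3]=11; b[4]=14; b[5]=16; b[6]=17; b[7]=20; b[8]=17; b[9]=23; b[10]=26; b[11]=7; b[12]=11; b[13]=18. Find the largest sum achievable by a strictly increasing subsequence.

130

Let S[i] be the best sum of a strictly increasing subsequence ending at i:
i:       1   2   3   4   5   6   7   8   9  10  11  12  13
b[i]:    3  15  11  14  16  17  20  17  23  26   7  11  18
S:       3  18  14  28  44  61  81  61 104 130  10  21  79
Maximum is 130 (e.g. 3 + 11 + 14 + 16 + 17 + 20 + 23 + 26).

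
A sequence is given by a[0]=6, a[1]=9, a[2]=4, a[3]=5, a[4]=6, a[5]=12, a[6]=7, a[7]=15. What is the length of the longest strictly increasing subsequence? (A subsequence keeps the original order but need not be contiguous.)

Track the smallest tail for each achievable length (strict):
6 → extends → [6]
9 → extends → [6, 9]
4 → replaces 6 → [4, 9]
5 → replaces 9 → [4, 5]
6 → extends → [4, 5, 6]
12 → extends → [4, 5, 6, 12]
7 → replaces 12 → [4, 5, 6, 7]
15 → extends → [4, 5, 6, 7, 15]
Five tails, so the longest strictly increasing subsequence has length 5 (e.g. 4, 5, 6, 12, 15).

5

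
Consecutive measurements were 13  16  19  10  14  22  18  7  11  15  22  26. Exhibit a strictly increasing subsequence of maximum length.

Patience tails give the LIS length; then backtrack through the dp parents:
13 → extends → [13]
16 → extends → [13, 16]
19 → extends → [13, 16, 19]
10 → replaces 13 → [10, 16, 19]
14 → replaces 16 → [10, 14, 19]
22 → extends → [10, 14, 19, 22]
18 → replaces 19 → [10, 14, 18, 22]
7 → replaces 10 → [7, 14, 18, 22]
11 → replaces 14 → [7, 11, 18, 22]
15 → replaces 18 → [7, 11, 15, 22]
22 → already a tail → [7, 11, 15, 22]
26 → extends → [7, 11, 15, 22, 26]
Length 5; one witness is 13, 16, 19, 22, 26.

13, 16, 19, 22, 26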